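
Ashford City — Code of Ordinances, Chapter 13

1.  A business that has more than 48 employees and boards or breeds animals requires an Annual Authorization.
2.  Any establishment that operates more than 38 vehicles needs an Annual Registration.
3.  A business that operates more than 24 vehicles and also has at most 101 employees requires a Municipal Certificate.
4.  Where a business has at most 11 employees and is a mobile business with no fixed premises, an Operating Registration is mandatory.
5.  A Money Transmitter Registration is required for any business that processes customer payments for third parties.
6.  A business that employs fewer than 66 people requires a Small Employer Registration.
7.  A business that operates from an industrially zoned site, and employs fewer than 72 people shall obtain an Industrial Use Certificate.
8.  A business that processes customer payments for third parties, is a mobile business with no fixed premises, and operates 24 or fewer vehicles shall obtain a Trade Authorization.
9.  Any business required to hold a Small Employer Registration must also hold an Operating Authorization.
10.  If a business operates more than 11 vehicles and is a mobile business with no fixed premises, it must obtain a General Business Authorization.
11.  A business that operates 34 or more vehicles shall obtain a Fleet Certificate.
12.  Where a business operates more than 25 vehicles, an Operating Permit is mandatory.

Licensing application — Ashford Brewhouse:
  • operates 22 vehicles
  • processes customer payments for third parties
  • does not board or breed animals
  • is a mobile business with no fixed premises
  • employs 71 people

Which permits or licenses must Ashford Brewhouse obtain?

1. employees 71 > 48; does not board or breed animals → Annual Authorization not required.
2. vehicles 22 ≤ 38 → Annual Registration not required.
3. vehicles 22 ≤ 24; employees 71 ≤ 101 → Municipal Certificate not required.
4. employees 71 > 11; is a mobile business with no fixed premises → Operating Registration not required.
5. processes customer payments for third parties → Money Transmitter Registration required.
6. employees 71 ≥ 66 → Small Employer Registration not required.
7. is a mobile business with no fixed premises (not: operates from an industrially zoned site); employees 71 < 72 → Industrial Use Certificate not required.
8. processes customer payments for third parties; is a mobile business with no fixed premises; vehicles 22 ≤ 24 → Trade Authorization required.
9. Small Employer Registration is not required → no effect.
10. vehicles 22 > 11; is a mobile business with no fixed premises → General Business Authorization required.
11. vehicles 22 < 34 → Fleet Certificate not required.
12. vehicles 22 ≤ 25 → Operating Permit not required.

General Business Authorization, Money Transmitter Registration, Trade Authorization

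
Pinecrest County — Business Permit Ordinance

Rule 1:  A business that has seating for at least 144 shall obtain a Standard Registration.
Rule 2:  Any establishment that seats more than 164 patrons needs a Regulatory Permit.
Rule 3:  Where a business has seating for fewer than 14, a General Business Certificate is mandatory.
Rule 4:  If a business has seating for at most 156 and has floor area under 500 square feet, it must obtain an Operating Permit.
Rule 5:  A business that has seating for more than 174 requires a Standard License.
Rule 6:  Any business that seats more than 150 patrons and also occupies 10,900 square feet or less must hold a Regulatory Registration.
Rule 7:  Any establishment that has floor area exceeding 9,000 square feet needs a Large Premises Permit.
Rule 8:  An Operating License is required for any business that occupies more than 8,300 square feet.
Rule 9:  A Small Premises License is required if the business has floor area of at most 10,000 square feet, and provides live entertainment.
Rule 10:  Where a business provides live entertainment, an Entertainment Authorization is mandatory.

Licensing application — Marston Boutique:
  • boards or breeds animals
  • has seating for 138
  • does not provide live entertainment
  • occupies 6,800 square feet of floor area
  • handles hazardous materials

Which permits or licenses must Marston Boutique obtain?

None

Rule 1: seating 138 < 144 → Standard Registration not required.
Rule 2: seating 138 ≤ 164 → Regulatory Permit not required.
Rule 3: seating 138 ≥ 14 → General Business Certificate not required.
Rule 4: seating 138 ≤ 156; floor area 6,800 square feet ≥ 500 square feet → Operating Permit not required.
Rule 5: seating 138 ≤ 174 → Standard License not required.
Rule 6: seating 138 ≤ 150; floor area 6,800 square feet ≤ 10,900 square feet → Regulatory Registration not required.
Rule 7: floor area 6,800 square feet ≤ 9,000 square feet → Large Premises Permit not required.
Rule 8: floor area 6,800 square feet ≤ 8,300 square feet → Operating License not required.
Rule 9: floor area 6,800 square feet ≤ 10,000 square feet; does not provide live entertainment → Small Premises License not required.
Rule 10: does not provide live entertainment → Entertainment Authorization not required.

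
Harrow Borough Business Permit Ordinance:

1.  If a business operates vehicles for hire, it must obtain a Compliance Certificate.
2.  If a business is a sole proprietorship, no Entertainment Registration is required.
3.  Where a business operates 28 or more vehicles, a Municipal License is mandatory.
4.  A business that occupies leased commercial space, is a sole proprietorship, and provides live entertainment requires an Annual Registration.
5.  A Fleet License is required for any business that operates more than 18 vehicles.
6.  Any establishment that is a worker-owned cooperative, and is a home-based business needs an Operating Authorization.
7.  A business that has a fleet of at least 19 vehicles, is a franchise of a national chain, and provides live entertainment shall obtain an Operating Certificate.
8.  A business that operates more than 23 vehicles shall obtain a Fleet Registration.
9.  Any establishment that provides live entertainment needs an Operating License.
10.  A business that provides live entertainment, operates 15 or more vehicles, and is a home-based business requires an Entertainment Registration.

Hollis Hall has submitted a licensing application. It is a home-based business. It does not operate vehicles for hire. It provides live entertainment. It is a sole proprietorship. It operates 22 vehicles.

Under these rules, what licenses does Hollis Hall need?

Fleet License, Operating License

1. does not operate vehicles for hire → Compliance Certificate not required.
2. is a sole proprietorship → exempt from Entertainment Registration.
3. vehicles 22 < 28 → Municipal License not required.
4. is a home-based business (not: occupies leased commercial space); is a sole proprietorship; provides live entertainment → Annual Registration not required.
5. vehicles 22 > 18 → Fleet License required.
6. is a sole proprietorship (not: is a worker-owned cooperative); is a home-based business → Operating Authorization not required.
7. vehicles 22 ≥ 19; is a sole proprietorship (not: is a franchise of a national chain); provides live entertainment → Operating Certificate not required.
8. vehicles 22 ≤ 23 → Fleet Registration not required.
9. provides live entertainment → Operating License required.
10. provides live entertainment; vehicles 22 ≥ 15; is a home-based business → Entertainment Registration required.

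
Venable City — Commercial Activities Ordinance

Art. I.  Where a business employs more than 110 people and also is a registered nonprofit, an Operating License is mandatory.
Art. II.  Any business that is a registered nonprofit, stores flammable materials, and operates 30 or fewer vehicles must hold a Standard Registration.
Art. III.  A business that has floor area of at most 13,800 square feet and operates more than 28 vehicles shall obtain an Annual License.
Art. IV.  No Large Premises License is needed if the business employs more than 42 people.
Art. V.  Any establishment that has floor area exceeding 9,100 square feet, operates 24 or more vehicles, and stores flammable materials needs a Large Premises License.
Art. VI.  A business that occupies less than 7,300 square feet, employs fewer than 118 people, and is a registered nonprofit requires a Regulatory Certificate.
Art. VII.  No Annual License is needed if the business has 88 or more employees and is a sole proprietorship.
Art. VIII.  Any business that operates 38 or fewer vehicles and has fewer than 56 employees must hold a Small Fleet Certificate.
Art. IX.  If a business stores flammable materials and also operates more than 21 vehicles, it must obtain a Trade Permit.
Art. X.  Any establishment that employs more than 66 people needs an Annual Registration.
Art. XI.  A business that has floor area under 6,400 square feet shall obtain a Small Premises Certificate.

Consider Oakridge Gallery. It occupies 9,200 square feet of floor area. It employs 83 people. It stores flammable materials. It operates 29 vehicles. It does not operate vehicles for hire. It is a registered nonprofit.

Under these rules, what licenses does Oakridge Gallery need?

Art. I. employees 83 ≤ 110; is a registered nonprofit → Operating License not required.
Art. II. is a registered nonprofit; stores flammable materials; vehicles 29 ≤ 30 → Standard Registration required.
Art. III. floor area 9,200 square feet ≤ 13,800 square feet; vehicles 29 > 28 → Annual License required.
Art. IV. employees 83 > 42 → exempt from Large Premises License.
Art. V. floor area 9,200 square feet > 9,100 square feet; vehicles 29 ≥ 24; stores flammable materials → Large Premises License required.
Art. VI. floor area 9,200 square feet ≥ 7,300 square feet; employees 83 < 118; is a registered nonprofit → Regulatory Certificate not required.
Art. VII. employees 83 < 88; is a registered nonprofit (not: is a sole proprietorship) → Annual License exemption does not apply.
Art. VIII. vehicles 29 ≤ 38; employees 83 ≥ 56 → Small Fleet Certificate not required.
Art. IX. stores flammable materials; vehicles 29 > 21 → Trade Permit required.
Art. X. employees 83 > 66 → Annual Registration required.
Art. XI. floor area 9,200 square feet ≥ 6,400 square feet → Small Premises Certificate not required.

Annual License, Annual Registration, Standard Registration, Trade Permit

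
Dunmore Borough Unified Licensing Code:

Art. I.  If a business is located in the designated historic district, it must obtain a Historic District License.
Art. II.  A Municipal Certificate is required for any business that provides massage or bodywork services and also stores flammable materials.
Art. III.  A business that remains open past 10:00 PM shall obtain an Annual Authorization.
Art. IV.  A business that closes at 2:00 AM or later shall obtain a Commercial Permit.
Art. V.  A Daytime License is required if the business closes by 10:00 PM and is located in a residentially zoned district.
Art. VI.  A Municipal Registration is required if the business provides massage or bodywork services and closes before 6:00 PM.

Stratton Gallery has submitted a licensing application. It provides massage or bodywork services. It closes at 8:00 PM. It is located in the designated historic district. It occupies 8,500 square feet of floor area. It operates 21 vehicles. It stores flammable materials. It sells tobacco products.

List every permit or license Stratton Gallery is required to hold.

Historic District License, Municipal Certificate

Art. I. is located in the designated historic district → Historic District License required.
Art. II. provides massage or bodywork services; stores flammable materials → Municipal Certificate required.
Art. III. closes 8:00 PM, at/before 10:00 PM → Annual Authorization not required.
Art. IV. closes 8:00 PM, at/before 2:00 AM → Commercial Permit not required.
Art. V. closes 8:00 PM, at/before 10:00 PM; is located in the designated historic district (not: is located in a residentially zoned district) → Daytime License not required.
Art. VI. provides massage or bodywork services; closes 8:00 PM, after 6:00 PM → Municipal Registration not required.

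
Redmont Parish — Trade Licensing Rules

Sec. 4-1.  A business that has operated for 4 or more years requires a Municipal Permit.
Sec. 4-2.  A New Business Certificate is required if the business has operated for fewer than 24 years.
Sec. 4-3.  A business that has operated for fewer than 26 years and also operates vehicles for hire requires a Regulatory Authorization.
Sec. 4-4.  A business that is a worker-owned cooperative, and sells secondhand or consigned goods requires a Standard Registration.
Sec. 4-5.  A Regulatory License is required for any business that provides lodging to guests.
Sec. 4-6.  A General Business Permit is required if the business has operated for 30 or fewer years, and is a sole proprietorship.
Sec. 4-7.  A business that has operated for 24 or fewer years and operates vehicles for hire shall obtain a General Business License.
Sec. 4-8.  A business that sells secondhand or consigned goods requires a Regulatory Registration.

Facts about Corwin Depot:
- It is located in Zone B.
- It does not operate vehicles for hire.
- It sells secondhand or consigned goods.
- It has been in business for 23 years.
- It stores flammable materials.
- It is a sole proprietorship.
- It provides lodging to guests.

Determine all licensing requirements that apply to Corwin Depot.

Sec. 4-1. years in business 23 ≥ 4 → Municipal Permit required.
Sec. 4-2. years in business 23 < 24 → New Business Certificate required.
Sec. 4-3. years in business 23 < 26; does not operate vehicles for hire → Regulatory Authorization not required.
Sec. 4-4. is a sole proprietorship (not: is a worker-owned cooperative); sells secondhand or consigned goods → Standard Registration not required.
Sec. 4-5. provides lodging to guests → Regulatory License required.
Sec. 4-6. years in business 23 ≤ 30; is a sole proprietorship → General Business Permit required.
Sec. 4-7. years in business 23 ≤ 24; does not operate vehicles for hire → General Business License not required.
Sec. 4-8. sells secondhand or consigned goods → Regulatory Registration required.

General Business Permit, Municipal Permit, New Business Certificate, Regulatory License, Regulatory Registration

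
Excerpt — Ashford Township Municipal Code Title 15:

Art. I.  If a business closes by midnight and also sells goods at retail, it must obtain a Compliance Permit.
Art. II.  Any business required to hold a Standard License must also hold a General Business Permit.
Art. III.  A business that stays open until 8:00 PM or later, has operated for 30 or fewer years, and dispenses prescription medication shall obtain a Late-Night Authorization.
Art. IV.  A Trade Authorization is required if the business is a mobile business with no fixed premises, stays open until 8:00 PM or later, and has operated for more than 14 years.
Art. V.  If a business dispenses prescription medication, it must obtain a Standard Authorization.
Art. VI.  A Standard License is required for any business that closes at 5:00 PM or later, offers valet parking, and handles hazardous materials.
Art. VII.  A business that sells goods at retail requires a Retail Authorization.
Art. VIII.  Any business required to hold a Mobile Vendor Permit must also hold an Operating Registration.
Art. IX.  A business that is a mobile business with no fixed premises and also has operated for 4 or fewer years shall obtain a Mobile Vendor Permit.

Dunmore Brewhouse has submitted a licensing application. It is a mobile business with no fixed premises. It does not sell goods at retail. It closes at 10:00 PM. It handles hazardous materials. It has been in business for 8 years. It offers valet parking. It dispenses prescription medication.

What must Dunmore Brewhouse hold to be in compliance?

General Business Permit, Late-Night Authorization, Standard Authorization, Standard License

Art. I. closes 10:00 PM, at/before midnight; does not sell goods at retail → Compliance Permit not required.
Art. II. Standard License is required → General Business Permit also required.
Art. III. closes 10:00 PM, after 8:00 PM; years in business 8 ≤ 30; dispenses prescription medication → Late-Night Authorization required.
Art. IV. is a mobile business with no fixed premises; closes 10:00 PM, after 8:00 PM; years in business 8 ≤ 14 → Trade Authorization not required.
Art. V. dispenses prescription medication → Standard Authorization required.
Art. VI. closes 10:00 PM, after 5:00 PM; offers valet parking; handles hazardous materials → Standard License required.
Art. VII. does not sell goods at retail → Retail Authorization not required.
Art. VIII. Mobile Vendor Permit is not required → no effect.
Art. IX. is a mobile business with no fixed premises; years in business 8 > 4 → Mobile Vendor Permit not required.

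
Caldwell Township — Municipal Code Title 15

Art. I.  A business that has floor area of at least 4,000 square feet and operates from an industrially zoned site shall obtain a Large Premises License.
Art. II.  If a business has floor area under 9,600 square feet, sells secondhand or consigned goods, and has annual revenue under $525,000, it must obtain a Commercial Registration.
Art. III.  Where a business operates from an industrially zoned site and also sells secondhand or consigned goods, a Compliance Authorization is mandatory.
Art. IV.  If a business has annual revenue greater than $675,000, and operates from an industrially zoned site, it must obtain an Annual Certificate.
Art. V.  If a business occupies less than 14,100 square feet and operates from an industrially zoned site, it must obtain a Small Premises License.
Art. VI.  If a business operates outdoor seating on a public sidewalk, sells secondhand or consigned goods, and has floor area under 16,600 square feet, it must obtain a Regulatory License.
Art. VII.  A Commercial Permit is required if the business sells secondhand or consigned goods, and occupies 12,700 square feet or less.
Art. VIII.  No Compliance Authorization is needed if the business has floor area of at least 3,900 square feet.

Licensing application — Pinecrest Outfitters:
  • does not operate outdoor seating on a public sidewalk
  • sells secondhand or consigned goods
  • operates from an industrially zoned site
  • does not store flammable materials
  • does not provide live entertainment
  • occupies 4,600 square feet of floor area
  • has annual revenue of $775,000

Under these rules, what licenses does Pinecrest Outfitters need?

Annual Certificate, Commercial Permit, Large Premises License, Small Premises License

Art. I. floor area 4,600 square feet ≥ 4,000 square feet; operates from an industrially zoned site → Large Premises License required.
Art. II. floor area 4,600 square feet < 9,600 square feet; sells secondhand or consigned goods; revenue $775,000 ≥ $525,000 → Commercial Registration not required.
Art. III. operates from an industrially zoned site; sells secondhand or consigned goods → Compliance Authorization required.
Art. IV. revenue $775,000 > $675,000; operates from an industrially zoned site → Annual Certificate required.
Art. V. floor area 4,600 square feet < 14,100 square feet; operates from an industrially zoned site → Small Premises License required.
Art. VI. does not operate outdoor seating on a public sidewalk; sells secondhand or consigned goods; floor area 4,600 square feet < 16,600 square feet → Regulatory License not required.
Art. VII. sells secondhand or consigned goods; floor area 4,600 square feet ≤ 12,700 square feet → Commercial Permit required.
Art. VIII. floor area 4,600 square feet ≥ 3,900 square feet → exempt from Compliance Authorization.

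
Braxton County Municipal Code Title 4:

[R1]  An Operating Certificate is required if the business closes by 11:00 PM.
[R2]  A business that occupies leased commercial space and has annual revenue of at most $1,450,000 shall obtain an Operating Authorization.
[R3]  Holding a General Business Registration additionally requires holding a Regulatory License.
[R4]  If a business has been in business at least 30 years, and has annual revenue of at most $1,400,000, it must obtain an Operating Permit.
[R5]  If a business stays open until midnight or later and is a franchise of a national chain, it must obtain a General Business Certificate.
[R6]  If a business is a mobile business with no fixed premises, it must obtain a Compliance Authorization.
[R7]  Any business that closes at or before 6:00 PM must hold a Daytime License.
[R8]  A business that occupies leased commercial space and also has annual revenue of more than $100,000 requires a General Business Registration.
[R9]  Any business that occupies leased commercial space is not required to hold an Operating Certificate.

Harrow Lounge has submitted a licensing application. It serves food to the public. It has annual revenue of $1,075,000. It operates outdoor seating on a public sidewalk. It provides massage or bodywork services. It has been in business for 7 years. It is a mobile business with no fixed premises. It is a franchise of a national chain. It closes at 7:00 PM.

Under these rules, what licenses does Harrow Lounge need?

Compliance Authorization, Operating Certificate

[R1] closes 7:00 PM, at/before 11:00 PM → Operating Certificate required.
[R2] is a mobile business with no fixed premises (not: occupies leased commercial space); revenue $1,075,000 ≤ $1,450,000 → Operating Authorization not required.
[R3] General Business Registration is not required → no effect.
[R4] years in business 7 < 30; revenue $1,075,000 ≤ $1,400,000 → Operating Permit not required.
[R5] closes 7:00 PM, at/before midnight; is a franchise of a national chain → General Business Certificate not required.
[R6] is a mobile business with no fixed premises → Compliance Authorization required.
[R7] closes 7:00 PM, after 6:00 PM → Daytime License not required.
[R8] is a mobile business with no fixed premises (not: occupies leased commercial space); revenue $1,075,000 > $100,000 → General Business Registration not required.
[R9] is a mobile business with no fixed premises (not: occupies leased commercial space) → Operating Certificate exemption does not apply.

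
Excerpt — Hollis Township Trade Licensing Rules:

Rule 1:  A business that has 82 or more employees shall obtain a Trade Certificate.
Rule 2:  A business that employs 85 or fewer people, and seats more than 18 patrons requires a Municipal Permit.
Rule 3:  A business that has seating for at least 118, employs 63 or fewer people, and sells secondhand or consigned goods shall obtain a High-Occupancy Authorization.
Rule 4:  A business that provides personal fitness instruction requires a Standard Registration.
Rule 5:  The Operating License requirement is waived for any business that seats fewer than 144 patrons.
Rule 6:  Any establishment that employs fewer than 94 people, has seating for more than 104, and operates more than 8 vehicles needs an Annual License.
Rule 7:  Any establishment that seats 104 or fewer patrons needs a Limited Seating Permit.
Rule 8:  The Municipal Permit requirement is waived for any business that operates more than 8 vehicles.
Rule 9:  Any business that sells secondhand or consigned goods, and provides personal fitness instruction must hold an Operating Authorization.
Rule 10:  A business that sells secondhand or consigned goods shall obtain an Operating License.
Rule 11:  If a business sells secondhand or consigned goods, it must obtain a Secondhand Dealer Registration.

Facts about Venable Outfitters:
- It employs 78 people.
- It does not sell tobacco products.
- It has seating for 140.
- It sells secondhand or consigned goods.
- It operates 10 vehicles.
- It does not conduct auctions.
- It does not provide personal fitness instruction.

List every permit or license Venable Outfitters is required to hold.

Annual License, Secondhand Dealer Registration

Rule 1: employees 78 < 82 → Trade Certificate not required.
Rule 2: employees 78 ≤ 85; seating 140 > 18 → Municipal Permit required.
Rule 3: seating 140 ≥ 118; employees 78 > 63; sells secondhand or consigned goods → High-Occupancy Authorization not required.
Rule 4: does not provide personal fitness instruction → Standard Registration not required.
Rule 5: seating 140 < 144 → exempt from Operating License.
Rule 6: employees 78 < 94; seating 140 > 104; vehicles 10 > 8 → Annual License required.
Rule 7: seating 140 > 104 → Limited Seating Permit not required.
Rule 8: vehicles 10 > 8 → exempt from Municipal Permit.
Rule 9: sells secondhand or consigned goods; does not provide personal fitness instruction → Operating Authorization not required.
Rule 10: sells secondhand or consigned goods → Operating License required.
Rule 11: sells secondhand or consigned goods → Secondhand Dealer Registration required.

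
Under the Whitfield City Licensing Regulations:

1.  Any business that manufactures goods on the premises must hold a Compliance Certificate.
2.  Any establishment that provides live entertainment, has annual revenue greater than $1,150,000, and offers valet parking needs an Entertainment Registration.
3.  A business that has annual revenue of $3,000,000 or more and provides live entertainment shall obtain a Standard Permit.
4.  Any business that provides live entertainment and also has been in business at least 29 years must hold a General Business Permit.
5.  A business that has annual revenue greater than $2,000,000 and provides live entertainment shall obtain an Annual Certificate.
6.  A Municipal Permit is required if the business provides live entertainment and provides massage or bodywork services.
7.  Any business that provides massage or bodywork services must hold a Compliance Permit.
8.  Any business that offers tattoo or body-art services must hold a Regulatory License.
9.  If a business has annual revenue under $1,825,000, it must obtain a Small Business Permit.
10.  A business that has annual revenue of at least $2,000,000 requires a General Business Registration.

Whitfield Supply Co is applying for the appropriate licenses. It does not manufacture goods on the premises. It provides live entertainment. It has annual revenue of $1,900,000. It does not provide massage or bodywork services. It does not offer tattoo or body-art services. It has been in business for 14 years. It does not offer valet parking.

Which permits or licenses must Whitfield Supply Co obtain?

1. does not manufacture goods on the premises → Compliance Certificate not required.
2. provides live entertainment; revenue $1,900,000 > $1,150,000; does not offer valet parking → Entertainment Registration not required.
3. revenue $1,900,000 < $3,000,000; provides live entertainment → Standard Permit not required.
4. provides live entertainment; years in business 14 < 29 → General Business Permit not required.
5. revenue $1,900,000 ≤ $2,000,000; provides live entertainment → Annual Certificate not required.
6. provides live entertainment; does not provide massage or bodywork services → Municipal Permit not required.
7. does not provide massage or bodywork services → Compliance Permit not required.
8. does not offer tattoo or body-art services → Regulatory License not required.
9. revenue $1,900,000 ≥ $1,825,000 → Small Business Permit not required.
10. revenue $1,900,000 < $2,000,000 → General Business Registration not required.

None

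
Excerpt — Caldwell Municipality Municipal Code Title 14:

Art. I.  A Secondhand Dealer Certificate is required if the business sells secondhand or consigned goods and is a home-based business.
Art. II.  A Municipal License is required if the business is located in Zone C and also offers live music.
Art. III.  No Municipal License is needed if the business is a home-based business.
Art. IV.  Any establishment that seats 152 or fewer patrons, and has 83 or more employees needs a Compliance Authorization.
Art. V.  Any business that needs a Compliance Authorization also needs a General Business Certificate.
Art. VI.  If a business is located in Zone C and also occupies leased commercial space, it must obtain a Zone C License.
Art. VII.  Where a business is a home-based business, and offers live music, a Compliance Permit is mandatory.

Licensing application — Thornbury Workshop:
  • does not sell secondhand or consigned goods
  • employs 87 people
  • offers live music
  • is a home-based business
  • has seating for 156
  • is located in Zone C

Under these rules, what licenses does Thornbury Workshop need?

Art. I. does not sell secondhand or consigned goods; is a home-based business → Secondhand Dealer Certificate not required.
Art. II. is located in Zone C; offers live music → Municipal License required.
Art. III. is a home-based business → exempt from Municipal License.
Art. IV. seating 156 > 152; employees 87 ≥ 83 → Compliance Authorization not required.
Art. V. Compliance Authorization is not required → no effect.
Art. VI. is located in Zone C; is a home-based business (not: occupies leased commercial space) → Zone C License not required.
Art. VII. is a home-based business; offers live music → Compliance Permit required.

Compliance Permit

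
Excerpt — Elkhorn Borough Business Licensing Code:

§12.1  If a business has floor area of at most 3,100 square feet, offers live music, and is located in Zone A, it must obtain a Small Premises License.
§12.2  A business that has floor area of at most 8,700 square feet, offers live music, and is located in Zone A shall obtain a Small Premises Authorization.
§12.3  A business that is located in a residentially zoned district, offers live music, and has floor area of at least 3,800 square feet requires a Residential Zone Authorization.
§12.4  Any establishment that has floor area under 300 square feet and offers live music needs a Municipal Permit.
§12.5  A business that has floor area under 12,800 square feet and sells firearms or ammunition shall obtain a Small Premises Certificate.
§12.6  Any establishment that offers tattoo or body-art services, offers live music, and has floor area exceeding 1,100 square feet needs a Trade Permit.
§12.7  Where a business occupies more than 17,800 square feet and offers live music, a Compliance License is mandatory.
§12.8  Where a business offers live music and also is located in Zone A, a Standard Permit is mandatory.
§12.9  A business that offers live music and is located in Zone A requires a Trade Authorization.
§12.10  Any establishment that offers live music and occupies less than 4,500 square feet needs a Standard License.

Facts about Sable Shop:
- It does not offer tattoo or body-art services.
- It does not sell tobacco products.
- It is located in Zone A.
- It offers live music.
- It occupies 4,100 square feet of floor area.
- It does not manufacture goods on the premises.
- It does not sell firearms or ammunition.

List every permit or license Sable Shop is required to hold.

§12.1 floor area 4,100 square feet > 3,100 square feet; offers live music; is located in Zone A → Small Premises License not required.
§12.2 floor area 4,100 square feet ≤ 8,700 square feet; offers live music; is located in Zone A → Small Premises Authorization required.
§12.3 is located in Zone A (not: is located in a residentially zoned district); offers live music; floor area 4,100 square feet ≥ 3,800 square feet → Residential Zone Authorization not required.
§12.4 floor area 4,100 square feet ≥ 300 square feet; offers live music → Municipal Permit not required.
§12.5 floor area 4,100 square feet < 12,800 square feet; does not sell firearms or ammunition → Small Premises Certificate not required.
§12.6 does not offer tattoo or body-art services; offers live music; floor area 4,100 square feet > 1,100 square feet → Trade Permit not required.
§12.7 floor area 4,100 square feet ≤ 17,800 square feet; offers live music → Compliance License not required.
§12.8 offers live music; is located in Zone A → Standard Permit required.
§12.9 offers live music; is located in Zone A → Trade Authorization required.
§12.10 offers live music; floor area 4,100 square feet < 4,500 square feet → Standard License required.

Small Premises Authorization, Standard License, Standard Permit, Trade Authorization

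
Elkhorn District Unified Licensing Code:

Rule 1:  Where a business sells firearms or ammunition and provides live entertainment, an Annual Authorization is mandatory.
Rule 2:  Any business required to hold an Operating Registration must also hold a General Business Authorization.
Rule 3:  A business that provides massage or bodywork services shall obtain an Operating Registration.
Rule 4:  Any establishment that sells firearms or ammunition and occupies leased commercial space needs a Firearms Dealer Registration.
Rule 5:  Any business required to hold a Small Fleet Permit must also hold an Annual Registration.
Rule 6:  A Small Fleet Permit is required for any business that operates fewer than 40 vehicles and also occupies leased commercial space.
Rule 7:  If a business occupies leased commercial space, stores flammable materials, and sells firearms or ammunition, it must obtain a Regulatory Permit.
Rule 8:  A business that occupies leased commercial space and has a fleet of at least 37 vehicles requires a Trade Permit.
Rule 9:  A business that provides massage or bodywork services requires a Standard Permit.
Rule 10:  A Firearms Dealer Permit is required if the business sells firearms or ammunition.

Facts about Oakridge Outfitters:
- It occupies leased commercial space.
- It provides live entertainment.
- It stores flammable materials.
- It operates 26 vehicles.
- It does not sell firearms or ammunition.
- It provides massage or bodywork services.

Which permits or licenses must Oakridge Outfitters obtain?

Annual Registration, General Business Authorization, Operating Registration, Small Fleet Permit, Standard Permit

Rule 1: does not sell firearms or ammunition; provides live entertainment → Annual Authorization not required.
Rule 2: Operating Registration is required → General Business Authorization also required.
Rule 3: provides massage or bodywork services → Operating Registration required.
Rule 4: does not sell firearms or ammunition; occupies leased commercial space → Firearms Dealer Registration not required.
Rule 5: Small Fleet Permit is required → Annual Registration also required.
Rule 6: vehicles 26 < 40; occupies leased commercial space → Small Fleet Permit required.
Rule 7: occupies leased commercial space; stores flammable materials; does not sell firearms or ammunition → Regulatory Permit not required.
Rule 8: occupies leased commercial space; vehicles 26 < 37 → Trade Permit not required.
Rule 9: provides massage or bodywork services → Standard Permit required.
Rule 10: does not sell firearms or ammunition → Firearms Dealer Permit not required.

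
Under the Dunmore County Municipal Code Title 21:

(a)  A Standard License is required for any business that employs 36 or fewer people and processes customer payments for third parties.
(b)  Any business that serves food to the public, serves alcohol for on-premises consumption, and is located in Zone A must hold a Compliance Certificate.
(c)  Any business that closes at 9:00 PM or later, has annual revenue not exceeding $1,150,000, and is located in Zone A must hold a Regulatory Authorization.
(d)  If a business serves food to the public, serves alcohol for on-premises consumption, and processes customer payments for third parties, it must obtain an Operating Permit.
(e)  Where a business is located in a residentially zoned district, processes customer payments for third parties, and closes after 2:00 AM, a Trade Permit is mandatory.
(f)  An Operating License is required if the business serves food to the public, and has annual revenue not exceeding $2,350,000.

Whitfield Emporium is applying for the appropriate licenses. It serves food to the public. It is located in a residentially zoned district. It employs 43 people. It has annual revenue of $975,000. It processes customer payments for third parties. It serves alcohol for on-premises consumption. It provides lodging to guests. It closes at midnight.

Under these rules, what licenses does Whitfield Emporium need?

(a) employees 43 > 36; processes customer payments for third parties → Standard License not required.
(b) serves food to the public; serves alcohol for on-premises consumption; is located in a residentially zoned district (not: is located in Zone A) → Compliance Certificate not required.
(c) closes midnight, after 9:00 PM; revenue $975,000 ≤ $1,150,000; is located in a residentially zoned district (not: is located in Zone A) → Regulatory Authorization not required.
(d) serves food to the public; serves alcohol for on-premises consumption; processes customer payments for third parties → Operating Permit required.
(e) is located in a residentially zoned district; processes customer payments for third parties; closes midnight, at/before 2:00 AM → Trade Permit not required.
(f) serves food to the public; revenue $975,000 ≤ $2,350,000 → Operating License required.

Operating License, Operating Permit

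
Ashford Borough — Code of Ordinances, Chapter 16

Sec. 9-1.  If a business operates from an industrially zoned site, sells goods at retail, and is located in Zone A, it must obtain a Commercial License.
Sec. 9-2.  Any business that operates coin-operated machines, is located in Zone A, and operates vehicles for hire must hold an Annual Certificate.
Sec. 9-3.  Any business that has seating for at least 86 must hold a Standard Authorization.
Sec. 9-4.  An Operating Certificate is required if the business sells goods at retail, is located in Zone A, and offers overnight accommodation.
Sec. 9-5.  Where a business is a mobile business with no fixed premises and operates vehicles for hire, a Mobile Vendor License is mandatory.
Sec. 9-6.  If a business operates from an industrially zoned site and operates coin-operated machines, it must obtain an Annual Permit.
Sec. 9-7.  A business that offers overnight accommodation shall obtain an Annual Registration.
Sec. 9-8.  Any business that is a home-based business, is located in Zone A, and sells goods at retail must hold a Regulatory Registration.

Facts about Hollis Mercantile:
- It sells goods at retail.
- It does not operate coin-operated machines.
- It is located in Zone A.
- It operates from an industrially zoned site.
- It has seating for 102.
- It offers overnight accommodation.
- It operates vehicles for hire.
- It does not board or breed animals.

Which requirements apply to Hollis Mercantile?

Sec. 9-1. operates from an industrially zoned site; sells goods at retail; is located in Zone A → Commercial License required.
Sec. 9-2. does not operate coin-operated machines; is located in Zone A; operates vehicles for hire → Annual Certificate not required.
Sec. 9-3. seating 102 ≥ 86 → Standard Authorization required.
Sec. 9-4. sells goods at retail; is located in Zone A; offers overnight accommodation → Operating Certificate required.
Sec. 9-5. operates from an industrially zoned site (not: is a mobile business with no fixed premises); operates vehicles for hire → Mobile Vendor License not required.
Sec. 9-6. operates from an industrially zoned site; does not operate coin-operated machines → Annual Permit not required.
Sec. 9-7. offers overnight accommodation → Annual Registration required.
Sec. 9-8. operates from an industrially zoned site (not: is a home-based business); is located in Zone A; sells goods at retail → Regulatory Registration not required.

Annual Registration, Commercial License, Operating Certificate, Standard Authorization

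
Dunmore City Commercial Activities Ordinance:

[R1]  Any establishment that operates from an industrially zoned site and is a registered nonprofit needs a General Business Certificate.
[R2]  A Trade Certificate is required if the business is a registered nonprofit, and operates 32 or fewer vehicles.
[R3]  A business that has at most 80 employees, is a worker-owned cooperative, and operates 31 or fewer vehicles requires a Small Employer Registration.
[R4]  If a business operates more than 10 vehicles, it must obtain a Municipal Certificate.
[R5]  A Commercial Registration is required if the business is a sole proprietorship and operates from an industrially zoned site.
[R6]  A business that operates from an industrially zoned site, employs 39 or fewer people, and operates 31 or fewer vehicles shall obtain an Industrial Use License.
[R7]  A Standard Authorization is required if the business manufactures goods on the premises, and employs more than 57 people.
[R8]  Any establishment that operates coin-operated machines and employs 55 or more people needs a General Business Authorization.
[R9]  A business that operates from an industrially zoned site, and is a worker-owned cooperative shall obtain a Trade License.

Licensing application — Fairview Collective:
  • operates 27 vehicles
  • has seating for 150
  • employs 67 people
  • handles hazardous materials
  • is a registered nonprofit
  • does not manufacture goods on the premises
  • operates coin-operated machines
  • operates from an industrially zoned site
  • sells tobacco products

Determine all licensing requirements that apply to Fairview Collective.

[R1] operates from an industrially zoned site; is a registered nonprofit → General Business Certificate required.
[R2] is a registered nonprofit; vehicles 27 ≤ 32 → Trade Certificate required.
[R3] employees 67 ≤ 80; is a registered nonprofit (not: is a worker-owned cooperative); vehicles 27 ≤ 31 → Small Employer Registration not required.
[R4] vehicles 27 > 10 → Municipal Certificate required.
[R5] is a registered nonprofit (not: is a sole proprietorship); operates from an industrially zoned site → Commercial Registration not required.
[R6] operates from an industrially zoned site; employees 67 > 39; vehicles 27 ≤ 31 → Industrial Use License not required.
[R7] does not manufacture goods on the premises; employees 67 > 57 → Standard Authorization not required.
[R8] operates coin-operated machines; employees 67 ≥ 55 → General Business Authorization required.
[R9] operates from an industrially zoned site; is a registered nonprofit (not: is a worker-owned cooperative) → Trade License not required.

General Business Authorization, General Business Certificate, Municipal Certificate, Trade Certificate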